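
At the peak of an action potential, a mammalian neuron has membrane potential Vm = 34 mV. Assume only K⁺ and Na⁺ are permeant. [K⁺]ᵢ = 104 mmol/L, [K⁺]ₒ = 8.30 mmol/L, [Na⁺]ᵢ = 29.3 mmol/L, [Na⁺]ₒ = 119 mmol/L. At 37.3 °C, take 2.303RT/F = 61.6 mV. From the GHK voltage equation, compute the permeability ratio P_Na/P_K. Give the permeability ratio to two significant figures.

25

Let α = P_Na/P_K. GHK: Vm = 61.6·log₁₀[(Kₒ + α·Naₒ)/(Kᵢ + α·Naᵢ)].
10^(Vm/61.6) = 10^(34.0/61.6) = 3.5641
So 3.5641·(Kᵢ + α·Naᵢ) = Kₒ + α·Naₒ → α = (3.5641·104.0 − 8.3) / (119.0 − 3.5641·29.3)
α = (370.7 − 8.3) / (119.0 − 104.4) = 362.4/14.57 = 24.87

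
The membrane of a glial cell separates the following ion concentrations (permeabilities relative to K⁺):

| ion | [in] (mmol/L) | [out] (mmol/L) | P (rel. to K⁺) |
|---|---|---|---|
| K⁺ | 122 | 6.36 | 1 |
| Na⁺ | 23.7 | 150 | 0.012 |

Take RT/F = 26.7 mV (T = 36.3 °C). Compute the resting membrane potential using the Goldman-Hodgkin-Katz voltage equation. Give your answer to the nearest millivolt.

-72 mV

Vm = 26.7 · ln[(Σ P·[cation]ₒ + Σ P·[anion]ᵢ) / (Σ P·[cation]ᵢ + Σ P·[anion]ₒ)]
Numerator = 1×6.36 + 0.012×150 = 8.16
Denominator = 1×122 + 0.012×23.7 = 122.3
Vm = 26.7 · ln(0.06673) = 26.7 × (-2.7071) = -72.28 mV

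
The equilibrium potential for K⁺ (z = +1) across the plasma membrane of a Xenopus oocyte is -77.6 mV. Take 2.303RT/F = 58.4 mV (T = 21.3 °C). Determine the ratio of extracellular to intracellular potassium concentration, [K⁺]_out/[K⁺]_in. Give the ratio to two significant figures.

log₁₀([out]/[in]) = E·z/(58.4) = -77.6 × 1 / 58.4 = -1.3288
[out]/[in] = 10^(-1.3288) = 0.04691

0.047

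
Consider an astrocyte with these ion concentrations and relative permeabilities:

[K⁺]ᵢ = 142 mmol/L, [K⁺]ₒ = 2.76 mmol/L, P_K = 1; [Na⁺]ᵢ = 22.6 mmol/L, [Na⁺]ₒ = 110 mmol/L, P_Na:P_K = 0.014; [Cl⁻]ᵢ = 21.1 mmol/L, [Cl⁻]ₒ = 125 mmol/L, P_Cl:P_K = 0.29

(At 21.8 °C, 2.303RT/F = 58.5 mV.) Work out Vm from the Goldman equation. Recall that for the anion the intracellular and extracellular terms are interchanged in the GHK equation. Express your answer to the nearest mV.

Vm = 58.5 · log₁₀[(Σ P·[cation]ₒ + Σ P·[anion]ᵢ) / (Σ P·[cation]ᵢ + Σ P·[anion]ₒ)]
Numerator = 1×2.76 + 0.014×110 + 0.29×21.1 = 10.42
Denominator = 1×142 + 0.014×22.6 + 0.29×125 = 178.6
Vm = 58.5 · log₁₀(0.058348) = 58.5 × (-1.2340) = -72.19 mV

-72 mV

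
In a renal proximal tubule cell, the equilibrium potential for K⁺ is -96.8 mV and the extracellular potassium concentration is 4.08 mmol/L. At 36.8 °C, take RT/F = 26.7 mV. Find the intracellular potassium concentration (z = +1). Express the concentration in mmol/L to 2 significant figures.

Nernst: E = (26.7/1) · ln([out]/[in]), so ln([out]/[in]) = -96.8 × 1 / 26.7 = -3.6255.
[out]/[in] = e^(-3.6255) = 0.02664.
[in] = 4.08 / 0.02664 = 153.2 mmol/L.

150 mmol/L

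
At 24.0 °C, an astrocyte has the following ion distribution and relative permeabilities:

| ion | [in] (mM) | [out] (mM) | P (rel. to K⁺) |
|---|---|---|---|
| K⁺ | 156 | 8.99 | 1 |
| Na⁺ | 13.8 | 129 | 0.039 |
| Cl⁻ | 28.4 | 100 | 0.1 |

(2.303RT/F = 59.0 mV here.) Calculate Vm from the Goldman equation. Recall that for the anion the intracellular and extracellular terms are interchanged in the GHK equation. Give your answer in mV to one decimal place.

Vm = 59.0 · log₁₀[(Σ P·[cation]ₒ + Σ P·[anion]ᵢ) / (Σ P·[cation]ᵢ + Σ P·[anion]ₒ)]
Numerator = 1×8.99 + 0.039×129 + 0.1×28.4 = 16.86
Denominator = 1×156 + 0.039×13.8 + 0.1×100 = 166.5
Vm = 59.0 · log₁₀(0.10124) = 59.0 × (-0.9946) = -58.68 mV

-58.7 mV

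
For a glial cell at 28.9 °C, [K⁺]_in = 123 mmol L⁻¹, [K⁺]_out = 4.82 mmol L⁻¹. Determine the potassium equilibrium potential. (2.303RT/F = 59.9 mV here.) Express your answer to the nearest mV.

-84 mV

E = (59.9/z) · log₁₀([K⁺]_out/[K⁺]_in) with z = +1.
= (59.9/1) · log₁₀(4.82/123) = 59.90 · log₁₀(0.03919)
= 59.90 · (-1.4069) = -84.27 mV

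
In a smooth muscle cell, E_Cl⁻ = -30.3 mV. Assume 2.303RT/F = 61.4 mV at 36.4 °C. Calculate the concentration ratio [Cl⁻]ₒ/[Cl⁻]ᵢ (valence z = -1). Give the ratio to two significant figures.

3.1

log₁₀([out]/[in]) = E·z/(61.4) = -30.3 × -1 / 61.4 = 0.4935
[out]/[in] = 10^(0.4935) = 3.115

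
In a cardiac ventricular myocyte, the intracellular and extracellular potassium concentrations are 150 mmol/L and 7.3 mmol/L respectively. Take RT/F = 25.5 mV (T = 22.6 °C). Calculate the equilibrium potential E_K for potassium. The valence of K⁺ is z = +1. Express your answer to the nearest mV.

-77 mV

E = (25.5/z) · ln([K⁺]_out/[K⁺]_in) with z = +1.
= (25.5/1) · ln(7.3/150) = 25.50 · ln(0.04867)
= 25.50 · (-3.0228) = -77.08 mV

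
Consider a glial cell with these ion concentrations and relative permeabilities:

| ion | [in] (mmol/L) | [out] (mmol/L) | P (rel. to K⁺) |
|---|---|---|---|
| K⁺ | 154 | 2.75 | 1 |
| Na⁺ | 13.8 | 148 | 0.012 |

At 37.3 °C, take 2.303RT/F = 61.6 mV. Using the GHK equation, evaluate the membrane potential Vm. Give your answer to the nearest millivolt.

Vm = 61.6 · log₁₀[(Σ P·[cation]ₒ + Σ P·[anion]ᵢ) / (Σ P·[cation]ᵢ + Σ P·[anion]ₒ)]
Numerator = 1×2.75 + 0.012×148 = 4.526
Denominator = 1×154 + 0.012×13.8 = 154.2
Vm = 61.6 · log₁₀(0.029358) = 61.6 × (-1.5323) = -94.39 mV

-94 mV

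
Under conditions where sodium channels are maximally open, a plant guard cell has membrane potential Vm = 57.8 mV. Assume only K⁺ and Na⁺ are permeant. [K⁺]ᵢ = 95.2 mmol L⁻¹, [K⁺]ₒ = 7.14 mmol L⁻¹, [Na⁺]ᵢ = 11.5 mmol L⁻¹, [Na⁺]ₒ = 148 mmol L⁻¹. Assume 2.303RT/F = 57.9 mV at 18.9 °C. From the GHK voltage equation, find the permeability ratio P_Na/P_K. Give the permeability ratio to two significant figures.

28

Let α = P_Na/P_K. GHK: Vm = 57.9·log₁₀[(Kₒ + α·Naₒ)/(Kᵢ + α·Naᵢ)].
10^(Vm/57.9) = 10^(57.8/57.9) = 9.9603
So 9.9603·(Kᵢ + α·Naᵢ) = Kₒ + α·Naₒ → α = (9.9603·95.2 − 7.14) / (148.0 − 9.9603·11.5)
α = (948.2 − 7.14) / (148.0 − 114.5) = 941.1/33.46 = 28.13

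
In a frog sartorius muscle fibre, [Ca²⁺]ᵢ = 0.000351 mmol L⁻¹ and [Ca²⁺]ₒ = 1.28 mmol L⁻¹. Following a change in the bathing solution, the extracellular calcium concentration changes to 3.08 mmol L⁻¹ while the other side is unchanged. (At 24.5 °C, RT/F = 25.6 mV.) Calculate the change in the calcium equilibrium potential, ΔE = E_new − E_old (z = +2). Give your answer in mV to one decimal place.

E_old = (25.6/2)·ln(1.28/0.000351) = 104.98 mV
E_new = (25.6/2)·ln(3.08/0.000351) = 116.22 mV
ΔE = 116.22 − (104.98) = 11.24 mV

11.2 mV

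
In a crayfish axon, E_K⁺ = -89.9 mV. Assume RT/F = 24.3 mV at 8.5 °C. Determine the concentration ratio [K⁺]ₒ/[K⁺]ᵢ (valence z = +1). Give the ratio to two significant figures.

ln([out]/[in]) = E·z/(24.3) = -89.9 × 1 / 24.3 = -3.6996
[out]/[in] = e^(-3.6996) = 0.02473

0.025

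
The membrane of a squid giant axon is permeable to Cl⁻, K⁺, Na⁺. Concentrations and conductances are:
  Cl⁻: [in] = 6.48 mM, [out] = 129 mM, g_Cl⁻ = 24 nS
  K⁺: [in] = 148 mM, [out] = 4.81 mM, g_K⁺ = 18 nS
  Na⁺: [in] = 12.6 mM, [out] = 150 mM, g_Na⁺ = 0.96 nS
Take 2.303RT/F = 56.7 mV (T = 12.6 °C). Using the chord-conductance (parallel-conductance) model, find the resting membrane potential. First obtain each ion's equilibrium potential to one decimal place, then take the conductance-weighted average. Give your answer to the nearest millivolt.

E_Cl⁻ = (56.7/-1)·log₁₀(129/6.48) = -73.7 mV
E_K⁺ = (56.7/1)·log₁₀(4.81/148) = -84.4 mV
E_Na⁺ = (56.7/1)·log₁₀(150/12.6) = 61.0 mV
Vm = (Σ gᵢEᵢ)/(Σ gᵢ) = (24·-73.7 + 18·-84.4 + 0.96·61.0) / (24 + 18 + 0.96)
= -3229.44 / 42.96 = -75.17 mV

-75 mV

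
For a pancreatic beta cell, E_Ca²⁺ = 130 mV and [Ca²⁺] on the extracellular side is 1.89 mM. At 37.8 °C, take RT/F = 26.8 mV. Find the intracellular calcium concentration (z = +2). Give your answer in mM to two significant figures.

Nernst: E = (26.8/2) · ln([out]/[in]), so ln([out]/[in]) = 130.0 × 2 / 26.8 = 9.7015.
[out]/[in] = e^(9.7015) = 1.634e+04.
[in] = 1.89 / 1.634e+04 = 0.0001157 mM.

0.00012 mM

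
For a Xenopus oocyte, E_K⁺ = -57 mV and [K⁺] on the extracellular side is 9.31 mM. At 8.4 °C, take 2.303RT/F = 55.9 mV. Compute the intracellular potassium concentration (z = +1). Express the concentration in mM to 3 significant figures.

Nernst: E = (55.9/1) · log₁₀([out]/[in]), so log₁₀([out]/[in]) = -57.0 × 1 / 55.9 = -1.0197.
[out]/[in] = 10^(-1.0197) = 0.09557.
[in] = 9.31 / 0.09557 = 97.42 mM.

97.4 mM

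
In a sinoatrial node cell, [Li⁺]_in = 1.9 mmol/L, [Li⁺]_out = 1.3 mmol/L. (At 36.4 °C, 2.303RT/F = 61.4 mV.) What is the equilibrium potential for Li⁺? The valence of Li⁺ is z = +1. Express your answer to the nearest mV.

-10 mV

E = (61.4/z) · log₁₀([Li⁺]_out/[Li⁺]_in) with z = +1.
= (61.4/1) · log₁₀(1.3/1.9) = 61.40 · log₁₀(0.6842)
= 61.40 · (-0.1648) = -10.12 mV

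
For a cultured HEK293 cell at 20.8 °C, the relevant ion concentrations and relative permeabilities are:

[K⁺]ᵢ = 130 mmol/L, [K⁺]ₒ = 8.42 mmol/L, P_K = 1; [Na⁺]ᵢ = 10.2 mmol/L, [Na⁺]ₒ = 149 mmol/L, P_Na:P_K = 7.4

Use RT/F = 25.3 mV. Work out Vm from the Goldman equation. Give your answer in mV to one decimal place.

42.7 mV

Vm = 25.3 · ln[(Σ P·[cation]ₒ + Σ P·[anion]ᵢ) / (Σ P·[cation]ᵢ + Σ P·[anion]ₒ)]
Numerator = 1×8.42 + 7.4×149 = 1111
Denominator = 1×130 + 7.4×10.2 = 205.5
Vm = 25.3 · ln(5.4069) = 25.3 × (1.6877) = 42.70 mV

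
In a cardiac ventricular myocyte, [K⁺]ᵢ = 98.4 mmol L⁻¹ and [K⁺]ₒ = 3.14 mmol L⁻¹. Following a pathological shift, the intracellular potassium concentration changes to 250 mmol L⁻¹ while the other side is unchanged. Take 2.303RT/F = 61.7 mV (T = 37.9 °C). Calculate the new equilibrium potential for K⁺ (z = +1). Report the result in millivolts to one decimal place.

After the shift: [K⁺]_out = 3.14, [K⁺]_in = 250 mmol L⁻¹.
E_new = (61.7/1)·log₁₀(3.14/250) = 61.70 · (-1.9010) = -117.29 mV

-117.3 mV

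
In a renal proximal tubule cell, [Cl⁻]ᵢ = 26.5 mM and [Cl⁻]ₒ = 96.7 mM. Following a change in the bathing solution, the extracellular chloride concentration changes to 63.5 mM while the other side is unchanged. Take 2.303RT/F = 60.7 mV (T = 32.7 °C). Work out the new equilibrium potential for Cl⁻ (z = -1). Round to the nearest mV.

After the shift: [Cl⁻]_out = 63.5, [Cl⁻]_in = 26.5 mM.
E_new = (60.7/-1)·log₁₀(63.5/26.5) = -60.70 · (0.3795) = -23.04 mV

-23 mV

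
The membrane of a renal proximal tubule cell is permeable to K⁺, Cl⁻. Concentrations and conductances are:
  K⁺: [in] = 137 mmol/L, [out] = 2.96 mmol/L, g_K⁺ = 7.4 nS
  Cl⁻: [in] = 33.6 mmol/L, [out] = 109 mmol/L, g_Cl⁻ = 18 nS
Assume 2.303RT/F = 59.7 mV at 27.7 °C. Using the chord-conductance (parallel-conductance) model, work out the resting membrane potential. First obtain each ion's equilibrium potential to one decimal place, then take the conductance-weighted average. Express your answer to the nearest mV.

E_K⁺ = (59.7/1)·log₁₀(2.96/137) = -99.4 mV
E_Cl⁻ = (59.7/-1)·log₁₀(109/33.6) = -30.5 mV
Vm = (Σ gᵢEᵢ)/(Σ gᵢ) = (7.4·-99.4 + 18·-30.5) / (7.4 + 18)
= -1284.56 / 25.4 = -50.57 mV

-51 mV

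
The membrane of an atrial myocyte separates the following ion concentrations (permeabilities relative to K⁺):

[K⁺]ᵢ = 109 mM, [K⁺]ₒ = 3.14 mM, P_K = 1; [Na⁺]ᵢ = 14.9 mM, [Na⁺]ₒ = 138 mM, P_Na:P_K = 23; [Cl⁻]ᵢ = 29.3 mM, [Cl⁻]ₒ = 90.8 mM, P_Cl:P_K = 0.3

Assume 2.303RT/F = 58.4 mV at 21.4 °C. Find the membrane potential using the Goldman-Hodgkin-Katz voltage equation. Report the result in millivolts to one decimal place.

48.1 mV

Vm = 58.4 · log₁₀[(Σ P·[cation]ₒ + Σ P·[anion]ᵢ) / (Σ P·[cation]ᵢ + Σ P·[anion]ₒ)]
Numerator = 1×3.14 + 23×138 + 0.3×29.3 = 3186
Denominator = 1×109 + 23×14.9 + 0.3×90.8 = 478.9
Vm = 58.4 · log₁₀(6.652) = 58.4 × (0.8230) = 48.06 mV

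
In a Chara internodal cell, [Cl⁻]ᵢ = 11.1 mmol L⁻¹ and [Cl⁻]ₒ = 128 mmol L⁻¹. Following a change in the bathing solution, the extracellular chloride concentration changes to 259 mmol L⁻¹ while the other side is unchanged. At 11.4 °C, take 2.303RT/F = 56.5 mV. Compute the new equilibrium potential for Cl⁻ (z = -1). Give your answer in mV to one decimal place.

-77.3 mV

After the shift: [Cl⁻]_out = 259, [Cl⁻]_in = 11.1 mmol L⁻¹.
E_new = (56.5/-1)·log₁₀(259/11.1) = -56.50 · (1.3680) = -77.29 mV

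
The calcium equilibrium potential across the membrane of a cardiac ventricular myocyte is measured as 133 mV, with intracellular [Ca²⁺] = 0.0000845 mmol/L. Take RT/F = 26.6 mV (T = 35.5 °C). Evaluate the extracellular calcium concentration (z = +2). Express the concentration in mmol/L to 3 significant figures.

1.86 mmol/L

Nernst: E = (26.6/2) · ln([out]/[in]), so ln([out]/[in]) = 133.0 × 2 / 26.6 = 10.0000.
[out]/[in] = e^(10.0000) = 2.203e+04.
[out] = 2.203e+04 × 0.0000845 = 1.861 mmol/L.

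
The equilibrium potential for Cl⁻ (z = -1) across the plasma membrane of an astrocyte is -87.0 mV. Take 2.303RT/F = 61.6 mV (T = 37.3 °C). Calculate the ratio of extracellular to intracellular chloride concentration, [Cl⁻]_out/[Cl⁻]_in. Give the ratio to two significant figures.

log₁₀([out]/[in]) = E·z/(61.6) = -87.0 × -1 / 61.6 = 1.4123
[out]/[in] = 10^(1.4123) = 25.84

26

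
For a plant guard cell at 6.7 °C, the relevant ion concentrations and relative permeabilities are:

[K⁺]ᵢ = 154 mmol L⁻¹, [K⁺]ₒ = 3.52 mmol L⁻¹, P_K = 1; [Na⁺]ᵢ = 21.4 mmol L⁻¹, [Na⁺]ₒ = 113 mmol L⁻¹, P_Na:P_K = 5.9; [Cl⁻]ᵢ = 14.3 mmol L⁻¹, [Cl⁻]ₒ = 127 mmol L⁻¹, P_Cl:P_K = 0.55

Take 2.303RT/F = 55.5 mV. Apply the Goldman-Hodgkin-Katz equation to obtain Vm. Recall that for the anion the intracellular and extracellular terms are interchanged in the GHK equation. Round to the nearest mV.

16 mV

Vm = 55.5 · log₁₀[(Σ P·[cation]ₒ + Σ P·[anion]ᵢ) / (Σ P·[cation]ᵢ + Σ P·[anion]ₒ)]
Numerator = 1×3.52 + 5.9×113 + 0.55×14.3 = 678.1
Denominator = 1×154 + 5.9×21.4 + 0.55×127 = 350.1
Vm = 55.5 · log₁₀(1.9368) = 55.5 × (0.2871) = 15.93 mV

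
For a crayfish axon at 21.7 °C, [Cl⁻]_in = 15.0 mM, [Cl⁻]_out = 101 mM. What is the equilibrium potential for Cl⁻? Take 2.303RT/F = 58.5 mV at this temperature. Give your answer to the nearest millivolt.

E = (58.5/z) · log₁₀([Cl⁻]_out/[Cl⁻]_in) with z = -1.
For an anion, dividing by z = -1 reverses the sign.
= (58.5/-1) · log₁₀(101/15.0) = -58.50 · log₁₀(6.733)
= -58.50 · (0.8282) = -48.45 mV

-48 mV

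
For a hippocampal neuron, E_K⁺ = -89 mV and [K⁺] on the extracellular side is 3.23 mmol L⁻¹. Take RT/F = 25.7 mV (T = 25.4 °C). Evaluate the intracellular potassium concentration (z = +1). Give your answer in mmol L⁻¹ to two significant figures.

100 mmol L⁻¹

Nernst: E = (25.7/1) · ln([out]/[in]), so ln([out]/[in]) = -89.0 × 1 / 25.7 = -3.4630.
[out]/[in] = e^(-3.4630) = 0.03133.
[in] = 3.23 / 0.03133 = 103.1 mmol L⁻¹.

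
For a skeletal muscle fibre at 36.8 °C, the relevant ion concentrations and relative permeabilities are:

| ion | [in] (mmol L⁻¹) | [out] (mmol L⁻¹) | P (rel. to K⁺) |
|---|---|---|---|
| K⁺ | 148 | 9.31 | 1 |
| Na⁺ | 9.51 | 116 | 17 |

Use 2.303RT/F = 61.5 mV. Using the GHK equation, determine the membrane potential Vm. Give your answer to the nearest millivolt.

50 mV

Vm = 61.5 · log₁₀[(Σ P·[cation]ₒ + Σ P·[anion]ᵢ) / (Σ P·[cation]ᵢ + Σ P·[anion]ₒ)]
Numerator = 1×9.31 + 17×116 = 1981
Denominator = 1×148 + 17×9.51 = 309.7
Vm = 61.5 · log₁₀(6.3981) = 61.5 × (0.8061) = 49.57 mV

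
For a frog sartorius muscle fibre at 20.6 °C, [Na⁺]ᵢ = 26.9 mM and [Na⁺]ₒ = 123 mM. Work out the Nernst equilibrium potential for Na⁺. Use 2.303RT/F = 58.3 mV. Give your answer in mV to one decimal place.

38.5 mV

E = (58.3/z) · log₁₀([Na⁺]_out/[Na⁺]_in) with z = +1.
= (58.3/1) · log₁₀(123/26.9) = 58.30 · log₁₀(4.572)
= 58.30 · (0.6602) = 38.49 mV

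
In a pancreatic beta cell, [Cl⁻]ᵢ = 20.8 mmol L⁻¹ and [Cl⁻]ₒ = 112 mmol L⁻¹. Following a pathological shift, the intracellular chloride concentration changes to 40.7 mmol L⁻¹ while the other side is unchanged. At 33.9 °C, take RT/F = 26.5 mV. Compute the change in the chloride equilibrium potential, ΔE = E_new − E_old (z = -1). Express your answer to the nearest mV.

18 mV

E_old = (26.5/-1)·ln(112/20.8) = -44.61 mV
E_new = (26.5/-1)·ln(112/40.7) = -26.83 mV
ΔE = -26.83 − (-44.61) = 17.79 mV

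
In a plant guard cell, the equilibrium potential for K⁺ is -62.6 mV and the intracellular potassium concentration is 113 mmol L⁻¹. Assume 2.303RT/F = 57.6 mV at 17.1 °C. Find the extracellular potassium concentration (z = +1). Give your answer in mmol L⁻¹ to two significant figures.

9.3 mmol L⁻¹

Nernst: E = (57.6/1) · log₁₀([out]/[in]), so log₁₀([out]/[in]) = -62.6 × 1 / 57.6 = -1.0868.
[out]/[in] = 10^(-1.0868) = 0.08188.
[out] = 0.08188 × 113 = 9.253 mmol L⁻¹.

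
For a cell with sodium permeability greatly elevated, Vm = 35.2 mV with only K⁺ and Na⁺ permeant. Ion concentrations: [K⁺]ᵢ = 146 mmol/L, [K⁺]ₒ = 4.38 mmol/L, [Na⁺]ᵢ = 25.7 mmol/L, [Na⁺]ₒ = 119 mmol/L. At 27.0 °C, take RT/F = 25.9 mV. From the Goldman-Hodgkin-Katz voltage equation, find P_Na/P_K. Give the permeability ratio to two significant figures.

30

Let α = P_Na/P_K. GHK: Vm = 25.9·ln[(Kₒ + α·Naₒ)/(Kᵢ + α·Naᵢ)].
e^(Vm/25.9) = e^(35.2/25.9) = 3.8926
So 3.8926·(Kᵢ + α·Naᵢ) = Kₒ + α·Naₒ → α = (3.8926·146.0 − 4.38) / (119.0 − 3.8926·25.7)
α = (568.3 − 4.38) / (119.0 − 100) = 563.9/18.96 = 29.74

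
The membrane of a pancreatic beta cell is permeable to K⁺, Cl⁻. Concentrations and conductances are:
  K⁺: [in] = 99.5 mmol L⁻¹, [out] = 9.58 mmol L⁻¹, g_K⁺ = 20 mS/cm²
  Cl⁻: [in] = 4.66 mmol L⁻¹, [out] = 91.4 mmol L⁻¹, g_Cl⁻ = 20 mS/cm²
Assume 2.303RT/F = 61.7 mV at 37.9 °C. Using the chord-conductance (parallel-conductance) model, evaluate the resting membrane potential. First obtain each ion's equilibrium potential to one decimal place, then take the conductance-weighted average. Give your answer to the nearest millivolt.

-71 mV

E_K⁺ = (61.7/1)·log₁₀(9.58/99.5) = -62.7 mV
E_Cl⁻ = (61.7/-1)·log₁₀(91.4/4.66) = -79.8 mV
Vm = (Σ gᵢEᵢ)/(Σ gᵢ) = (20·-62.7 + 20·-79.8) / (20 + 20)
= -2850.00 / 40 = -71.25 mV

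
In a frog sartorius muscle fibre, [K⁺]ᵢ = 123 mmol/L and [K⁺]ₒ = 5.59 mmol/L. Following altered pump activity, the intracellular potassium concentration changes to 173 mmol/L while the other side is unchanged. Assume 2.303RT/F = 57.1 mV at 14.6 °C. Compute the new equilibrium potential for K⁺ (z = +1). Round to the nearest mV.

-85 mV

After the shift: [K⁺]_out = 5.59, [K⁺]_in = 173 mmol/L.
E_new = (57.1/1)·log₁₀(5.59/173) = 57.10 · (-1.4906) = -85.12 mV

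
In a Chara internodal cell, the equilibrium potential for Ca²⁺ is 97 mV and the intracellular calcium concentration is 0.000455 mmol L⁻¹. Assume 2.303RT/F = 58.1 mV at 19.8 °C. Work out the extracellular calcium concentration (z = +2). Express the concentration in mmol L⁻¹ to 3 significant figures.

Nernst: E = (58.1/2) · log₁₀([out]/[in]), so log₁₀([out]/[in]) = 97.0 × 2 / 58.1 = 3.3391.
[out]/[in] = 10^(3.3391) = 2183.
[out] = 2183 × 0.000455 = 0.9933 mmol L⁻¹.

0.993 mmol L⁻¹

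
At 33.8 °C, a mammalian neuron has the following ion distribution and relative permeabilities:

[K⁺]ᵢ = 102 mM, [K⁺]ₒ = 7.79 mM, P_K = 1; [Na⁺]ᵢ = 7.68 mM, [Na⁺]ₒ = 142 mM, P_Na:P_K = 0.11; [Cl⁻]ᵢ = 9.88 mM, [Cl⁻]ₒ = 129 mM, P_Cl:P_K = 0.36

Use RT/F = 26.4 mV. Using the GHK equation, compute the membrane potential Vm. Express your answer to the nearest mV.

Vm = 26.4 · ln[(Σ P·[cation]ₒ + Σ P·[anion]ᵢ) / (Σ P·[cation]ᵢ + Σ P·[anion]ₒ)]
Numerator = 1×7.79 + 0.11×142 + 0.36×9.88 = 26.97
Denominator = 1×102 + 0.11×7.68 + 0.36×129 = 149.3
Vm = 26.4 · ln(0.18064) = 26.4 × (-1.7112) = -45.18 mV

-45 mV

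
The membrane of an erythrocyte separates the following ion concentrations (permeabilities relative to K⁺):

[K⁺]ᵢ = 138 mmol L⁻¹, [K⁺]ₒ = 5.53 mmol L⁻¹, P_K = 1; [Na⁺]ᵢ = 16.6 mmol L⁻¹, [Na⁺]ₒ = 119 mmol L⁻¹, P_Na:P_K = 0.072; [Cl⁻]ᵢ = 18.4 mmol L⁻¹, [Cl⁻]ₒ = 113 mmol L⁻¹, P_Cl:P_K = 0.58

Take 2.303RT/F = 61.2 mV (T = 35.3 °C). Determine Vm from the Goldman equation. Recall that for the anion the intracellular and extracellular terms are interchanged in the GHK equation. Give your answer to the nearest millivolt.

Vm = 61.2 · log₁₀[(Σ P·[cation]ₒ + Σ P·[anion]ᵢ) / (Σ P·[cation]ᵢ + Σ P·[anion]ₒ)]
Numerator = 1×5.53 + 0.072×119 + 0.58×18.4 = 24.77
Denominator = 1×138 + 0.072×16.6 + 0.58×113 = 204.7
Vm = 61.2 · log₁₀(0.12099) = 61.2 × (-0.9173) = -56.14 mV

-56 mV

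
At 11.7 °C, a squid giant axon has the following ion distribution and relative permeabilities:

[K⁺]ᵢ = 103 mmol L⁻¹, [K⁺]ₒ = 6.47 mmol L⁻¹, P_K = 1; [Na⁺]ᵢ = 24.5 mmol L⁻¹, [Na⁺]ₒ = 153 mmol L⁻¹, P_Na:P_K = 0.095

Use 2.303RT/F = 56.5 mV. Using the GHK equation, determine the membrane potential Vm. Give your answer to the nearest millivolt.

-40 mV

Vm = 56.5 · log₁₀[(Σ P·[cation]ₒ + Σ P·[anion]ᵢ) / (Σ P·[cation]ᵢ + Σ P·[anion]ₒ)]
Numerator = 1×6.47 + 0.095×153 = 21
Denominator = 1×103 + 0.095×24.5 = 105.3
Vm = 56.5 · log₁₀(0.19943) = 56.5 × (-0.7002) = -39.56 mV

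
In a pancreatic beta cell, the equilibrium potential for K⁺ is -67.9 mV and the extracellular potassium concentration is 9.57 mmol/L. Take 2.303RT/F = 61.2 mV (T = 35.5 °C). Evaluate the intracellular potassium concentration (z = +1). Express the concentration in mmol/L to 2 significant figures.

Nernst: E = (61.2/1) · log₁₀([out]/[in]), so log₁₀([out]/[in]) = -67.9 × 1 / 61.2 = -1.1095.
[out]/[in] = 10^(-1.1095) = 0.07772.
[in] = 9.57 / 0.07772 = 123.1 mmol/L.

120 mmol/L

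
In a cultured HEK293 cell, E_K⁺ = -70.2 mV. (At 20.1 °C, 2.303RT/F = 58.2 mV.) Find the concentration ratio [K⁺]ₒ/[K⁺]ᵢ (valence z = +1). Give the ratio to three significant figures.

log₁₀([out]/[in]) = E·z/(58.2) = -70.2 × 1 / 58.2 = -1.2062
[out]/[in] = 10^(-1.2062) = 0.0622

0.0622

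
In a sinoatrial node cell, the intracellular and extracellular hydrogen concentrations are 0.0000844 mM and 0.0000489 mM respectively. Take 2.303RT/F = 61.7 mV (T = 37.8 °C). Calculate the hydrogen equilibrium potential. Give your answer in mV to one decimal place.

E = (61.7/z) · log₁₀([H⁺]_out/[H⁺]_in) with z = +1.
= (61.7/1) · log₁₀(0.0000489/0.0000844) = 61.70 · log₁₀(0.5794)
= 61.70 · (-0.2370) = -14.62 mV

-14.6 mV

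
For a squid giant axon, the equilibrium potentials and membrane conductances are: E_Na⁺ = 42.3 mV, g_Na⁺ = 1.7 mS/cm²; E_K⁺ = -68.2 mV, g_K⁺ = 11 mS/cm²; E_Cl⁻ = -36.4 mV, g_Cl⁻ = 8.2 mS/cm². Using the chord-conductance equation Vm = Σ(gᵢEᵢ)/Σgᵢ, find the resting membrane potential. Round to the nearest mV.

Σ gᵢEᵢ = 1.7·(42.3) + 11·(-68.2) + 8.2·(-36.4) = -976.77
Σ gᵢ = 1.7 + 11 + 8.2 = 20.9
Vm = -976.77 / 20.9 = -46.74 mV

-47 mV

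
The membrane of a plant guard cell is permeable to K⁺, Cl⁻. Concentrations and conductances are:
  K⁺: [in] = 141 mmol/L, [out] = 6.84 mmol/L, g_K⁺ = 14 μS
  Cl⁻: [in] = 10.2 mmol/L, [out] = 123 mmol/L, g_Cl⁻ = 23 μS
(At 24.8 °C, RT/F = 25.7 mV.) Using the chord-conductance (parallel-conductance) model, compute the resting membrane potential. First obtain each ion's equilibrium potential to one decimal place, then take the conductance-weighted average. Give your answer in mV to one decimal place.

-69.2 mV

E_K⁺ = (25.7/1)·ln(6.84/141) = -77.8 mV
E_Cl⁻ = (25.7/-1)·ln(123/10.2) = -64.0 mV
Vm = (Σ gᵢEᵢ)/(Σ gᵢ) = (14·-77.8 + 23·-64.0) / (14 + 23)
= -2561.20 / 37 = -69.22 mV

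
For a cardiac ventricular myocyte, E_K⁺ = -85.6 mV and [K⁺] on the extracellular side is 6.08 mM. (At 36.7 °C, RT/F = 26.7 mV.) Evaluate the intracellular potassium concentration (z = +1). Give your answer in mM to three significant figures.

150 mM

Nernst: E = (26.7/1) · ln([out]/[in]), so ln([out]/[in]) = -85.6 × 1 / 26.7 = -3.2060.
[out]/[in] = e^(-3.2060) = 0.04052.
[in] = 6.08 / 0.04052 = 150.1 mM.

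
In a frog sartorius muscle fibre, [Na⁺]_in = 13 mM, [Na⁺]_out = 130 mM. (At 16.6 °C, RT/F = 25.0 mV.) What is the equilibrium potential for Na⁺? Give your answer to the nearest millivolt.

58 mV

E = (25.0/z) · ln([Na⁺]_out/[Na⁺]_in) with z = +1.
= (25.0/1) · ln(130/13) = 25.00 · ln(10)
= 25.00 · (2.3026) = 57.56 mV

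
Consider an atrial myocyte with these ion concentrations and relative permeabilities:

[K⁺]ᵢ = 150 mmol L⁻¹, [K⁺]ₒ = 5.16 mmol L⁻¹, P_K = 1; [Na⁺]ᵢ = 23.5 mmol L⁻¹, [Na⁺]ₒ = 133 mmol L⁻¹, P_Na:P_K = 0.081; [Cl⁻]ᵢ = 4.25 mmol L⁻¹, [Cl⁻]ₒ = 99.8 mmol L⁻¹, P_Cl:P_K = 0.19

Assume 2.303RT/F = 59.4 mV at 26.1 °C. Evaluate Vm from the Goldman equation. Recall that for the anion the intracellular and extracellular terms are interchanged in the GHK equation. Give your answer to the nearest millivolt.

Vm = 59.4 · log₁₀[(Σ P·[cation]ₒ + Σ P·[anion]ᵢ) / (Σ P·[cation]ᵢ + Σ P·[anion]ₒ)]
Numerator = 1×5.16 + 0.081×133 + 0.19×4.25 = 16.74
Denominator = 1×150 + 0.081×23.5 + 0.19×99.8 = 170.9
Vm = 59.4 · log₁₀(0.097975) = 59.4 × (-1.0089) = -59.93 mV

-60 mV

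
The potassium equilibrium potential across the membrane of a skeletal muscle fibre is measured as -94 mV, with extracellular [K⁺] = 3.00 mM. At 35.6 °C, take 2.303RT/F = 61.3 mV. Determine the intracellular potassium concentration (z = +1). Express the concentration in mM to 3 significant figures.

Nernst: E = (61.3/1) · log₁₀([out]/[in]), so log₁₀([out]/[in]) = -94.0 × 1 / 61.3 = -1.5334.
[out]/[in] = 10^(-1.5334) = 0.02928.
[in] = 3.00 / 0.02928 = 102.5 mM.

102 mM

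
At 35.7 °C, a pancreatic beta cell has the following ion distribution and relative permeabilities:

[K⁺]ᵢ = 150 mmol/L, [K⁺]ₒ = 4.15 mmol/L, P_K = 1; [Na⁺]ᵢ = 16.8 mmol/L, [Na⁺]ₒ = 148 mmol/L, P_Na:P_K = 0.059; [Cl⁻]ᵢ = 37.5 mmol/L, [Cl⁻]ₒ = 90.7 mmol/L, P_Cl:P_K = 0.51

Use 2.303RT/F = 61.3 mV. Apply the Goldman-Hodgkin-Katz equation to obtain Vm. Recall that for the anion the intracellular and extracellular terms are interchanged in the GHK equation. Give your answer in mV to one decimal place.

-48.4 mV

Vm = 61.3 · log₁₀[(Σ P·[cation]ₒ + Σ P·[anion]ᵢ) / (Σ P·[cation]ᵢ + Σ P·[anion]ₒ)]
Numerator = 1×4.15 + 0.059×148 + 0.51×37.5 = 32.01
Denominator = 1×150 + 0.059×16.8 + 0.51×90.7 = 197.2
Vm = 61.3 · log₁₀(0.16227) = 61.3 × (-0.7898) = -48.41 mV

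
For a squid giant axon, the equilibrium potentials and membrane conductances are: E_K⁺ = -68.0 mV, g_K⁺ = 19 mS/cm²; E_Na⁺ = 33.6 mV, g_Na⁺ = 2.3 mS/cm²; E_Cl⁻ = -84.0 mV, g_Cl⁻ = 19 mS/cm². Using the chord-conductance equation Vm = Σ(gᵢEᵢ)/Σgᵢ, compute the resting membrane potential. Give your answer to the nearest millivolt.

Σ gᵢEᵢ = 19·(-68.0) + 2.3·(33.6) + 19·(-84.0) = -2810.72
Σ gᵢ = 19 + 2.3 + 19 = 40.3
Vm = -2810.72 / 40.3 = -69.74 mV

-70 mV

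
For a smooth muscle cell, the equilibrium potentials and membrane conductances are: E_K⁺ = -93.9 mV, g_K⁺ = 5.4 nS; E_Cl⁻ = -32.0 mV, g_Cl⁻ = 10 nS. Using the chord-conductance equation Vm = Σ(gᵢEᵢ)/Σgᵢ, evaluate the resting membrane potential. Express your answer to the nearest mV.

-54 mV

Σ gᵢEᵢ = 5.4·(-93.9) + 10·(-32.0) = -827.06
Σ gᵢ = 5.4 + 10 = 15.4
Vm = -827.06 / 15.4 = -53.71 mV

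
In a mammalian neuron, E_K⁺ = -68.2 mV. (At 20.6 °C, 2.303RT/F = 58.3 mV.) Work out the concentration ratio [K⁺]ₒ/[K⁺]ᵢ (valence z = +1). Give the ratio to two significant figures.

0.068

log₁₀([out]/[in]) = E·z/(58.3) = -68.2 × 1 / 58.3 = -1.1698
[out]/[in] = 10^(-1.1698) = 0.06764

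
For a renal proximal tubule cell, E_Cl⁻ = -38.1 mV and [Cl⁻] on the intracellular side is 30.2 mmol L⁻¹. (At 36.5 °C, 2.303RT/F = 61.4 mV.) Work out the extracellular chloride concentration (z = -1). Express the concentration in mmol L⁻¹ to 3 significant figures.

Nernst: E = (61.4/-1) · log₁₀([out]/[in]), so log₁₀([out]/[in]) = -38.1 × -1 / 61.4 = 0.6205.
[out]/[in] = 10^(0.6205) = 4.174.
[out] = 4.174 × 30.2 = 126 mmol L⁻¹.

126 mmol L⁻¹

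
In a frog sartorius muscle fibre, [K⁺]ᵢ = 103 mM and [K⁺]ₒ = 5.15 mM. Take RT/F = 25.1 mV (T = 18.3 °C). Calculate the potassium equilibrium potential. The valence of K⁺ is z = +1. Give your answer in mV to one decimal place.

-75.2 mV

E = (25.1/z) · ln([K⁺]_out/[K⁺]_in) with z = +1.
= (25.1/1) · ln(5.15/103) = 25.10 · ln(0.05)
= 25.10 · (-2.9957) = -75.19 mV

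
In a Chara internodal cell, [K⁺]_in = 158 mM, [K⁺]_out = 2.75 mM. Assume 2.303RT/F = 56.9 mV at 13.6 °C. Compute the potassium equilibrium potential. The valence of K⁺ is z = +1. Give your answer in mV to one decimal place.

-100.1 mV

E = (56.9/z) · log₁₀([K⁺]_out/[K⁺]_in) with z = +1.
= (56.9/1) · log₁₀(2.75/158) = 56.90 · log₁₀(0.01741)
= 56.90 · (-1.7593) = -100.11 mV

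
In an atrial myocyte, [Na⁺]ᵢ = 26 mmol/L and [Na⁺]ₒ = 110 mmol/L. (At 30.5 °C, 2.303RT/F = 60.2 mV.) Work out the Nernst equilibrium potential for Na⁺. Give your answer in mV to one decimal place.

37.7 mV

E = (60.2/z) · log₁₀([Na⁺]_out/[Na⁺]_in) with z = +1.
= (60.2/1) · log₁₀(110/26) = 60.20 · log₁₀(4.231)
= 60.20 · (0.6264) = 37.71 mV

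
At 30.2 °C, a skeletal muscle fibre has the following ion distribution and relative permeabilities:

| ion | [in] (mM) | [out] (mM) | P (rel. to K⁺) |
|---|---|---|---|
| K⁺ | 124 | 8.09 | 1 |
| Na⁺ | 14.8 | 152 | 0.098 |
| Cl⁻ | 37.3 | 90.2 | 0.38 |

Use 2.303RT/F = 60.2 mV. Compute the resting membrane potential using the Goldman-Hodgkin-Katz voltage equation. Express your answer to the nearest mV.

Vm = 60.2 · log₁₀[(Σ P·[cation]ₒ + Σ P·[anion]ᵢ) / (Σ P·[cation]ᵢ + Σ P·[anion]ₒ)]
Numerator = 1×8.09 + 0.098×152 + 0.38×37.3 = 37.16
Denominator = 1×124 + 0.098×14.8 + 0.38×90.2 = 159.7
Vm = 60.2 · log₁₀(0.23265) = 60.2 × (-0.6333) = -38.12 mV

-38 mV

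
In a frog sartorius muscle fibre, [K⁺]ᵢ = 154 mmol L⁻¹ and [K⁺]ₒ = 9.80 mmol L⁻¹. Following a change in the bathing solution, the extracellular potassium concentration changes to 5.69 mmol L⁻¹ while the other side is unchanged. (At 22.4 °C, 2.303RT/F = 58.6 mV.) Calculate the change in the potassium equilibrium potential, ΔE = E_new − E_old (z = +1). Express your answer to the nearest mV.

-14 mV

E_old = (58.6/1)·log₁₀(9.80/154) = -70.10 mV
E_new = (58.6/1)·log₁₀(5.69/154) = -83.94 mV
ΔE = -83.94 − (-70.10) = -13.84 mV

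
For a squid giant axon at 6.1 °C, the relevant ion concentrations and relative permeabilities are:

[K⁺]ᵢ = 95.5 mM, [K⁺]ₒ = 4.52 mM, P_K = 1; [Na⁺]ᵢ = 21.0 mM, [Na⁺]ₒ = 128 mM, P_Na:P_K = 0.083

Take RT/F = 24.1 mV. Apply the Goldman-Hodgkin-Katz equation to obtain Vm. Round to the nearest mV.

-45 mV

Vm = 24.1 · ln[(Σ P·[cation]ₒ + Σ P·[anion]ᵢ) / (Σ P·[cation]ᵢ + Σ P·[anion]ₒ)]
Numerator = 1×4.52 + 0.083×128 = 15.14
Denominator = 1×95.5 + 0.083×21.0 = 97.24
Vm = 24.1 · ln(0.15573) = 24.1 × (-1.8596) = -44.82 mV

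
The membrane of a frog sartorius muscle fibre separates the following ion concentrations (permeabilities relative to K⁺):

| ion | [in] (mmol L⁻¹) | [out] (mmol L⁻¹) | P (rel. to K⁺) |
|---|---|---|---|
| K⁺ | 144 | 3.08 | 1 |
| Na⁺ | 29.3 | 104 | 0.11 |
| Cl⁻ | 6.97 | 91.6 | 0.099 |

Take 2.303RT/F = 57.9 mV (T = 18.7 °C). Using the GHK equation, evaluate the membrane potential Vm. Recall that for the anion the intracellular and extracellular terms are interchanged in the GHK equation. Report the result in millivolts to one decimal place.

-58.6 mV

Vm = 57.9 · log₁₀[(Σ P·[cation]ₒ + Σ P·[anion]ᵢ) / (Σ P·[cation]ᵢ + Σ P·[anion]ₒ)]
Numerator = 1×3.08 + 0.11×104 + 0.099×6.97 = 15.21
Denominator = 1×144 + 0.11×29.3 + 0.099×91.6 = 156.3
Vm = 57.9 · log₁₀(0.097318) = 57.9 × (-1.0118) = -58.58 mV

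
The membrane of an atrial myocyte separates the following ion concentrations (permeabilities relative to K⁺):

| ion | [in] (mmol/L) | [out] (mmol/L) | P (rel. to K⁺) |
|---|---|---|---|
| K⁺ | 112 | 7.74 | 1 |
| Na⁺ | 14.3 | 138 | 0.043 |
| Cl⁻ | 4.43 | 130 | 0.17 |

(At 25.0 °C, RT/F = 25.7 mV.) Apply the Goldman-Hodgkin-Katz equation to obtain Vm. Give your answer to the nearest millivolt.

Vm = 25.7 · ln[(Σ P·[cation]ₒ + Σ P·[anion]ᵢ) / (Σ P·[cation]ᵢ + Σ P·[anion]ₒ)]
Numerator = 1×7.74 + 0.043×138 + 0.17×4.43 = 14.43
Denominator = 1×112 + 0.043×14.3 + 0.17×130 = 134.7
Vm = 25.7 · ln(0.10709) = 25.7 × (-2.2341) = -57.42 mV

-57 mV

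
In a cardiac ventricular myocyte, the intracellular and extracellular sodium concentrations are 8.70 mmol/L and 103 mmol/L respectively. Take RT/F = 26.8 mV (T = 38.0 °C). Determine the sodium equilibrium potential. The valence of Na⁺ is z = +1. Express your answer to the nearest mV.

E = (26.8/z) · ln([Na⁺]_out/[Na⁺]_in) with z = +1.
= (26.8/1) · ln(103/8.70) = 26.80 · ln(11.84)
= 26.80 · (2.4714) = 66.23 mV

66 mV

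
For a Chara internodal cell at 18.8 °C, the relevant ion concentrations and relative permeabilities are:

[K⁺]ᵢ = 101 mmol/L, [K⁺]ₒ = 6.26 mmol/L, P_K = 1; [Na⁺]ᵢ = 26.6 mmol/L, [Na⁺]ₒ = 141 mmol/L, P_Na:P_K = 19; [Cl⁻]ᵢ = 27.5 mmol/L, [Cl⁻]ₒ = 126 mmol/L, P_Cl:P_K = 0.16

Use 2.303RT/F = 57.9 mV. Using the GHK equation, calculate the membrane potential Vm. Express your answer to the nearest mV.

37 mV

Vm = 57.9 · log₁₀[(Σ P·[cation]ₒ + Σ P·[anion]ᵢ) / (Σ P·[cation]ᵢ + Σ P·[anion]ₒ)]
Numerator = 1×6.26 + 19×141 + 0.16×27.5 = 2690
Denominator = 1×101 + 19×26.6 + 0.16×126 = 626.6
Vm = 57.9 · log₁₀(4.2927) = 57.9 × (0.6327) = 36.64 mV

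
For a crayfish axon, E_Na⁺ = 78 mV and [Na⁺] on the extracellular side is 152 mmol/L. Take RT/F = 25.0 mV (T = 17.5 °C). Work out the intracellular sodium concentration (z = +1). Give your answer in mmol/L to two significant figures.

Nernst: E = (25.0/1) · ln([out]/[in]), so ln([out]/[in]) = 78.0 × 1 / 25.0 = 3.1200.
[out]/[in] = e^(3.1200) = 22.65.
[in] = 152 / 22.65 = 6.712 mmol/L.

6.7 mmol/L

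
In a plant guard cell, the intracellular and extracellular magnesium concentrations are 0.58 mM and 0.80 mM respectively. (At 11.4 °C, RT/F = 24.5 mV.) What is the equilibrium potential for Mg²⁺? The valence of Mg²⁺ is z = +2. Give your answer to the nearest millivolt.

E = (24.5/z) · ln([Mg²⁺]_out/[Mg²⁺]_in) with z = +2.
= (24.5/2) · ln(0.80/0.58) = 12.25 · ln(1.379)
= 12.25 · (0.3216) = 3.94 mV

4 mV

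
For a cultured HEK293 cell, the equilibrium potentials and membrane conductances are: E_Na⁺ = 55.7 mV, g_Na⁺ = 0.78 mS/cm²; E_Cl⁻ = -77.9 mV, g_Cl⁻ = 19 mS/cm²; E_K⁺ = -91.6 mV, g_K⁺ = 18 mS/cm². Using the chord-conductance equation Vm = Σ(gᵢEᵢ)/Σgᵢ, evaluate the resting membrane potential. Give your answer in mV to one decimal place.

-81.7 mV

Σ gᵢEᵢ = 0.78·(55.7) + 19·(-77.9) + 18·(-91.6) = -3085.45
Σ gᵢ = 0.78 + 19 + 18 = 37.78
Vm = -3085.45 / 37.78 = -81.67 mV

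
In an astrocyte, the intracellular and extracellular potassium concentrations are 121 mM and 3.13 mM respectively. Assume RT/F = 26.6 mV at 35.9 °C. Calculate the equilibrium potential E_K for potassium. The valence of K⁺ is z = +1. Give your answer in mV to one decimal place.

-97.2 mV

E = (26.6/z) · ln([K⁺]_out/[K⁺]_in) with z = +1.
= (26.6/1) · ln(3.13/121) = 26.60 · ln(0.02587)
= 26.60 · (-3.6548) = -97.22 mV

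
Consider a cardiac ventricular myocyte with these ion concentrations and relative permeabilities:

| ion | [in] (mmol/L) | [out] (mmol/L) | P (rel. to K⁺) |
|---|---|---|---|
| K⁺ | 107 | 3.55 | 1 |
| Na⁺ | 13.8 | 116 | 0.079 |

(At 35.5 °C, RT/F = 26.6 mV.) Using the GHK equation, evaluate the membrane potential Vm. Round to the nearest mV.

Vm = 26.6 · ln[(Σ P·[cation]ₒ + Σ P·[anion]ᵢ) / (Σ P·[cation]ᵢ + Σ P·[anion]ₒ)]
Numerator = 1×3.55 + 0.079×116 = 12.71
Denominator = 1×107 + 0.079×13.8 = 108.1
Vm = 26.6 · ln(0.11762) = 26.6 × (-2.1403) = -56.93 mV

-57 mV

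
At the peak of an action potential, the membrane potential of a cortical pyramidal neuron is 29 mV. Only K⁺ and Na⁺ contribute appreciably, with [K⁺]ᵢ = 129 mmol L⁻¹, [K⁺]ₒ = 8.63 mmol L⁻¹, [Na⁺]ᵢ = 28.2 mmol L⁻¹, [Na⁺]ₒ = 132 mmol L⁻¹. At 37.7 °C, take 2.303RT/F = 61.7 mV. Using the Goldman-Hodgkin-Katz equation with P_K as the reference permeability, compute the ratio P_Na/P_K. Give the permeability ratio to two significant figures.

7.6

Let α = P_Na/P_K. GHK: Vm = 61.7·log₁₀[(Kₒ + α·Naₒ)/(Kᵢ + α·Naᵢ)].
10^(Vm/61.7) = 10^(29.0/61.7) = 2.9513
So 2.9513·(Kᵢ + α·Naᵢ) = Kₒ + α·Naₒ → α = (2.9513·129.0 − 8.63) / (132.0 − 2.9513·28.2)
α = (380.7 − 8.63) / (132.0 − 83.23) = 372.1/48.77 = 7.629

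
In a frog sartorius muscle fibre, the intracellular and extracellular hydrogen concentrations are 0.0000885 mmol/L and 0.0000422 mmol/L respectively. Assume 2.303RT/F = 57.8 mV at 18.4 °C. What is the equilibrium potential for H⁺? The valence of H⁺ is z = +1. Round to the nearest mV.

-19 mV

E = (57.8/z) · log₁₀([H⁺]_out/[H⁺]_in) with z = +1.
= (57.8/1) · log₁₀(0.0000422/0.0000885) = 57.80 · log₁₀(0.4768)
= 57.80 · (-0.3216) = -18.59 mV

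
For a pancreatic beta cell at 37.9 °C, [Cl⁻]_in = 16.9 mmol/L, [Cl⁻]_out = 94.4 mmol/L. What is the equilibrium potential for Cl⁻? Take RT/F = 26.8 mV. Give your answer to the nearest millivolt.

-46 mV

E = (26.8/z) · ln([Cl⁻]_out/[Cl⁻]_in) with z = -1.
For an anion, dividing by z = -1 reverses the sign.
= (26.8/-1) · ln(94.4/16.9) = -26.80 · ln(5.586)
= -26.80 · (1.7202) = -46.10 mV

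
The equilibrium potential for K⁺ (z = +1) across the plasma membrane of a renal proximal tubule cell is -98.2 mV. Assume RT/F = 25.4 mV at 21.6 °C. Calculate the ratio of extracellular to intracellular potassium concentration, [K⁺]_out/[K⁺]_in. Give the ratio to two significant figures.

0.021

ln([out]/[in]) = E·z/(25.4) = -98.2 × 1 / 25.4 = -3.8661
[out]/[in] = e^(-3.8661) = 0.02094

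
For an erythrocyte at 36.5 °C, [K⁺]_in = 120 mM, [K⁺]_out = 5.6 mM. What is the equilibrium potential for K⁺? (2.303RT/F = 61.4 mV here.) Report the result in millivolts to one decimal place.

-81.7 mV

E = (61.4/z) · log₁₀([K⁺]_out/[K⁺]_in) with z = +1.
= (61.4/1) · log₁₀(5.6/120) = 61.40 · log₁₀(0.04667)
= 61.40 · (-1.3310) = -81.72 mV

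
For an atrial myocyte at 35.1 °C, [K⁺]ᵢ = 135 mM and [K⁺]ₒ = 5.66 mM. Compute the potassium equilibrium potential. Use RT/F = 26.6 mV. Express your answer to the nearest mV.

-84 mV

E = (26.6/z) · ln([K⁺]_out/[K⁺]_in) with z = +1.
= (26.6/1) · ln(5.66/135) = 26.60 · ln(0.04193)
= 26.60 · (-3.1719) = -84.37 mV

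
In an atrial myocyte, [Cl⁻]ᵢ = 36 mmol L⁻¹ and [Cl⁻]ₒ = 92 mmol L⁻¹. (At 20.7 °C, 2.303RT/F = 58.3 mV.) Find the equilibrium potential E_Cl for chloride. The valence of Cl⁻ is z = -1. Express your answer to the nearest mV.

-24 mV

E = (58.3/z) · log₁₀([Cl⁻]_out/[Cl⁻]_in) with z = -1.
For an anion, dividing by z = -1 reverses the sign.
= (58.3/-1) · log₁₀(92/36) = -58.30 · log₁₀(2.556)
= -58.30 · (0.4075) = -23.76 mV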